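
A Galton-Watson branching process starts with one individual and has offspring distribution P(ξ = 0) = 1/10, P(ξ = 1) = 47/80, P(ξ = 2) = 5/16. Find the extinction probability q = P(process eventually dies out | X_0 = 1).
q = 8/25

The pgf is f(s) = 1/10 + 47/80·s + 5/16·s². The extinction probability q is the smallest fixed point of f in [0, 1]. Setting s = f(s):
  5/16·s² + (47/80 − 1)·s + 1/10 = 0
  5/16·s² − (1/10 + 5/16)·s + 1/10 = 0
which factors as (s − 1)·(5/16·s − 1/10) = 0, giving roots s = 1 and s = (1/10)/(5/16) = 8/25.
Mean offspring μ = 47/80 + 2·5/16 = 97/80 > 1 (supercritical), so q < 1. The extinction probability is the smaller root: q = (1/10)/(5/16) = 8/25.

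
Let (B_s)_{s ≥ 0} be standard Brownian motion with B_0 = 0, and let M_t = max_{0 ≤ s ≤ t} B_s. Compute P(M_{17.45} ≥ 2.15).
P(M_{17.45} ≥ 2.15) = 2·P(B_{17.45} ≥ 2.15) = 2(1 − Φ(2.15/√17.45)) ≈ 0.6068

By the reflection principle for Brownian motion, P(M_t ≥ a) = 2 · P(B_t ≥ a) for a ≥ 0. Since B_t ~ N(0, t), P(B_t ≥ 2.15) = 1 − Φ(2.15/√t) = 1 − Φ(2.15/√17.45) = 1 − Φ(0.5147). So
  P(M_{17.45} ≥ 2.15) = 2(1 − Φ(0.5147)) ≈ 0.6068.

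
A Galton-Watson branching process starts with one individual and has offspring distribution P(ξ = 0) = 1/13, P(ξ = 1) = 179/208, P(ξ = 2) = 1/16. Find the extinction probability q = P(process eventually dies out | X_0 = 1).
q = 1

Mean offspring μ = 0·1/13 + 1·179/208 + 2·1/16 = 205/208 ≤ 1. For μ ≤ 1 with offspring not concentrated at 1, the Galton-Watson process goes extinct almost surely, so q = 1.
(Algebraic check: The pgf is f(s) = 1/13 + 179/208·s + 1/16·s². The extinction probability q is the smallest fixed point of f in [0, 1]. Setting s = f(s):
  1/16·s² + (179/208 − 1)·s + 1/13 = 0
  1/16·s² − (1/13 + 1/16)·s + 1/13 = 0
which factors as (s − 1)·(1/16·s − 1/13) = 0, giving roots s = 1 and s = (1/13)/(1/16) = 16/13. Since 16/13 ≥ 1, the smallest root in [0, 1] is s = 1.)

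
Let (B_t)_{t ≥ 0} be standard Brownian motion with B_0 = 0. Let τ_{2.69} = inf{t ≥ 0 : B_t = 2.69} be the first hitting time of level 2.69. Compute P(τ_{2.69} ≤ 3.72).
P(τ_{2.69} ≤ 3.72) = 2(1 − Φ(2.69/√3.72)) = 2(1 − Φ(1.3947)) ≈ 0.1631

By the reflection principle for standard BM, P(τ_b ≤ t) = 2 · P(B_t ≥ b). Since B_t ~ N(0, t), P(B_t ≥ 2.69) = 1 − Φ(2.69/√t) = 1 − Φ(2.69/√3.72) = 1 − Φ(1.3947) ≈ 0.08155. Doubling: P(τ_{2.69} ≤ 3.72) ≈ 2 · 0.08155 = 0.16310 ≈ 0.1631.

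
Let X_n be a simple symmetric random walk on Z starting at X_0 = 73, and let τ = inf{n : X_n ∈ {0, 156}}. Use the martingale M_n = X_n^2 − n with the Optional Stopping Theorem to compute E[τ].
E[τ] = 6059

M_n = X_n^2 − n is a martingale (since E[X_{n+1}^2 | F_n] = X_n^2 + 1). By OST (τ has finite mean in a bounded region), E[M_τ] = E[M_0] = X_0^2 − 0 = 73^2 = 5329. Also E[M_τ] = E[X_τ^2] − E[τ]. The walk exits at 0 or 156, with P(hit 156 first) = 73/156, so E[X_τ^2] = 156^2 · 73/156 + 0 = 11388. Thus E[τ] = E[X_τ^2] − E[M_τ] = 11388 − 5329 = 6059 = 73(156 − 73) = 6059.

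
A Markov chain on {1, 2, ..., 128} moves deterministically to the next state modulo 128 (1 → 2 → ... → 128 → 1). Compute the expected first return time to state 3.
E[T_3 | X_0 = 3] = 128

The chain cycles deterministically, so starting at state 3 it returns in exactly 128 steps. Equivalently, the stationary distribution is uniform π_j = 1/128 for every state j, so by Kac's formula E[T_3] = 1/π_3 = 128.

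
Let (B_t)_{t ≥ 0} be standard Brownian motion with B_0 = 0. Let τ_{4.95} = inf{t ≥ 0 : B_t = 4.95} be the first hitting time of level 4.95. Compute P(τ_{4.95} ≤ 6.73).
P(τ_{4.95} ≤ 6.73) = 2(1 − Φ(4.95/√6.73)) = 2(1 − Φ(1.9081)) ≈ 0.0564

By the reflection principle for standard BM, P(τ_b ≤ t) = 2 · P(B_t ≥ b). Since B_t ~ N(0, t), P(B_t ≥ 4.95) = 1 − Φ(4.95/√t) = 1 − Φ(4.95/√6.73) = 1 − Φ(1.9081) ≈ 0.02819. Doubling: P(τ_{4.95} ≤ 6.73) ≈ 2 · 0.02819 = 0.05638 ≈ 0.0564.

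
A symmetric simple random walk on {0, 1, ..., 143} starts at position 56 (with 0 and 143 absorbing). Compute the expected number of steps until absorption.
E[τ | X_0 = 56] = 4872

Let v_k = E[τ | X_0 = k]. Boundary: v_0 = v_143 = 0. Recurrence: v_k = 1 + (v_{k-1} + v_{k+1})/2 for 1 ≤ k ≤ 142. The particular solution to v_k − (v_{k-1} + v_{k+1})/2 = 1 is v_k = −k^2. Adding homogeneous solution A + B k and matching boundaries gives v_k = k (143 − k). Substituting k = 56: v_56 = 56 · 87 = 4872.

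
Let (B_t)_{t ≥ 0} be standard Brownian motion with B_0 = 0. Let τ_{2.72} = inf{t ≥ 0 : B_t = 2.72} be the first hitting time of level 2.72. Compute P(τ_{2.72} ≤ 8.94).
P(τ_{2.72} ≤ 8.94) = 2(1 − Φ(2.72/√8.94)) = 2(1 − Φ(0.9097)) ≈ 0.3630

By the reflection principle for standard BM, P(τ_b ≤ t) = 2 · P(B_t ≥ b). Since B_t ~ N(0, t), P(B_t ≥ 2.72) = 1 − Φ(2.72/√t) = 1 − Φ(2.72/√8.94) = 1 − Φ(0.9097) ≈ 0.18149. Doubling: P(τ_{2.72} ≤ 8.94) ≈ 2 · 0.18149 = 0.36298 ≈ 0.3630.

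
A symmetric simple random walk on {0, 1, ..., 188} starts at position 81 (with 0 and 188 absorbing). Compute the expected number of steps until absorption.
E[τ | X_0 = 81] = 8667

Let v_k = E[τ | X_0 = k]. Boundary: v_0 = v_188 = 0. Recurrence: v_k = 1 + (v_{k-1} + v_{k+1})/2 for 1 ≤ k ≤ 187. The particular solution to v_k − (v_{k-1} + v_{k+1})/2 = 1 is v_k = −k^2. Adding homogeneous solution A + B k and matching boundaries gives v_k = k (188 − k). Substituting k = 81: v_81 = 81 · 107 = 8667.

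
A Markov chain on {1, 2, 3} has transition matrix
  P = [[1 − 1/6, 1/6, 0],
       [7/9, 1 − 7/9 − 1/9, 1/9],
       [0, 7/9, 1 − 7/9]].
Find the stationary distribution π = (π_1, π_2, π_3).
π = (49/61, 21/122, 3/122)

This is a birth-death chain on three states, which satisfies detailed balance: π_1 · P_{12} = π_2 · P_{21} and π_2 · P_{23} = π_3 · P_{32}.
From π_1 · 1/6 = π_2 · 7/9: π_2/π_1 = (1/6)/(7/9) = 3/14.
From π_2 · 1/9 = π_3 · 7/9: π_3/π_2 = (1/9)/(7/9) = 1/7.
Take π_1 proportional to 1; then unnormalized π = (1, 3/14, 3/98). Normalize by dividing by the sum 61/49:
  π = (49/61, 21/122, 3/122).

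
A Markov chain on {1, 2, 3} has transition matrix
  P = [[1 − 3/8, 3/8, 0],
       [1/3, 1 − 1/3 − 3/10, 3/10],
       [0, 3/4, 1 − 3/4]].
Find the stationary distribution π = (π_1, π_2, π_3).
π = (40/103, 45/103, 18/103)

This is a birth-death chain on three states, which satisfies detailed balance: π_1 · P_{12} = π_2 · P_{21} and π_2 · P_{23} = π_3 · P_{32}.
From π_1 · 3/8 = π_2 · 1/3: π_2/π_1 = (3/8)/(1/3) = 9/8.
From π_2 · 3/10 = π_3 · 3/4: π_3/π_2 = (3/10)/(3/4) = 2/5.
Take π_1 proportional to 1; then unnormalized π = (1, 9/8, 9/20). Normalize by dividing by the sum 103/40:
  π = (40/103, 45/103, 18/103).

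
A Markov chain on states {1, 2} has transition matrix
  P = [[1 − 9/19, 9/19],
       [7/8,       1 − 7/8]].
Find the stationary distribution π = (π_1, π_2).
π_1 = 133/205, π_2 = 72/205

Solve πP = π with π_1 + π_2 = 1. From πP = π: π_1 · (1 − 9/19) + π_2 · 7/8 = π_1 ⇒ π_2 · 7/8 = π_1 · 9/19 ⇒ π_2/π_1 = (9/19)/(7/8) = 72/133. Together with π_1 + π_2 = 1:
  π_1 = (7/8)/(9/19 + 7/8) = (7/8)/(205/152) = 133/205,
  π_2 = (9/19)/(9/19 + 7/8) = (9/19)/(205/152) = 72/205.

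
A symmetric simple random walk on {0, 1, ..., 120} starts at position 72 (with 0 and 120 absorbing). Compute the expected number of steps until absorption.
E[τ | X_0 = 72] = 3456

Let v_k = E[τ | X_0 = k]. Boundary: v_0 = v_120 = 0. Recurrence: v_k = 1 + (v_{k-1} + v_{k+1})/2 for 1 ≤ k ≤ 119. The particular solution to v_k − (v_{k-1} + v_{k+1})/2 = 1 is v_k = −k^2. Adding homogeneous solution A + B k and matching boundaries gives v_k = k (120 − k). Substituting k = 72: v_72 = 72 · 48 = 3456.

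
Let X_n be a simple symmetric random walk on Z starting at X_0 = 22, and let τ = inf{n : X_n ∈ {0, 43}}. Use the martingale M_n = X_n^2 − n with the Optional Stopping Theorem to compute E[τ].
E[τ] = 462

M_n = X_n^2 − n is a martingale (since E[X_{n+1}^2 | F_n] = X_n^2 + 1). By OST (τ has finite mean in a bounded region), E[M_τ] = E[M_0] = X_0^2 − 0 = 22^2 = 484. Also E[M_τ] = E[X_τ^2] − E[τ]. The walk exits at 0 or 43, with P(hit 43 first) = 22/43, so E[X_τ^2] = 43^2 · 22/43 + 0 = 946. Thus E[τ] = E[X_τ^2] − E[M_τ] = 946 − 484 = 462 = 22(43 − 22) = 462.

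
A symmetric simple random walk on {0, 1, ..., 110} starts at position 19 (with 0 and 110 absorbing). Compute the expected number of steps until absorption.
E[τ | X_0 = 19] = 1729

Let v_k = E[τ | X_0 = k]. Boundary: v_0 = v_110 = 0. Recurrence: v_k = 1 + (v_{k-1} + v_{k+1})/2 for 1 ≤ k ≤ 109. The particular solution to v_k − (v_{k-1} + v_{k+1})/2 = 1 is v_k = −k^2. Adding homogeneous solution A + B k and matching boundaries gives v_k = k (110 − k). Substituting k = 19: v_19 = 19 · 91 = 1729.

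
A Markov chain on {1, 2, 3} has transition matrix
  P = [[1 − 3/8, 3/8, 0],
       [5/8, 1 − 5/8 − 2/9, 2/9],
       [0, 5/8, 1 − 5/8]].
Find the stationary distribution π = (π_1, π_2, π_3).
π = (75/136, 45/136, 2/17)

This is a birth-death chain on three states, which satisfies detailed balance: π_1 · P_{12} = π_2 · P_{21} and π_2 · P_{23} = π_3 · P_{32}.
From π_1 · 3/8 = π_2 · 5/8: π_2/π_1 = (3/8)/(5/8) = 3/5.
From π_2 · 2/9 = π_3 · 5/8: π_3/π_2 = (2/9)/(5/8) = 16/45.
Take π_1 proportional to 1; then unnormalized π = (1, 3/5, 16/75). Normalize by dividing by the sum 136/75:
  π = (75/136, 45/136, 2/17).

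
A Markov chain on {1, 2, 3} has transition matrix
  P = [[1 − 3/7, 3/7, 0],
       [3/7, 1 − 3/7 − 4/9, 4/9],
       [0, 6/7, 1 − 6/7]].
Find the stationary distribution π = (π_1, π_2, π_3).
π = (27/68, 27/68, 7/34)

This is a birth-death chain on three states, which satisfies detailed balance: π_1 · P_{12} = π_2 · P_{21} and π_2 · P_{23} = π_3 · P_{32}.
From π_1 · 3/7 = π_2 · 3/7: π_2/π_1 = (3/7)/(3/7) = 1.
From π_2 · 4/9 = π_3 · 6/7: π_3/π_2 = (4/9)/(6/7) = 14/27.
Take π_1 proportional to 1; then unnormalized π = (1, 1, 14/27). Normalize by dividing by the sum 68/27:
  π = (27/68, 27/68, 7/34).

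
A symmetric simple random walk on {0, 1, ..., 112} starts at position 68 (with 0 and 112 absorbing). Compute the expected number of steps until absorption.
E[τ | X_0 = 68] = 2992

Let v_k = E[τ | X_0 = k]. Boundary: v_0 = v_112 = 0. Recurrence: v_k = 1 + (v_{k-1} + v_{k+1})/2 for 1 ≤ k ≤ 111. The particular solution to v_k − (v_{k-1} + v_{k+1})/2 = 1 is v_k = −k^2. Adding homogeneous solution A + B k and matching boundaries gives v_k = k (112 − k). Substituting k = 68: v_68 = 68 · 44 = 2992.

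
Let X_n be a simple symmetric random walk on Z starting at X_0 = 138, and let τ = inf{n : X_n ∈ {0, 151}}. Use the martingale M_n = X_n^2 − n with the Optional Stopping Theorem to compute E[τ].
E[τ] = 1794

M_n = X_n^2 − n is a martingale (since E[X_{n+1}^2 | F_n] = X_n^2 + 1). By OST (τ has finite mean in a bounded region), E[M_τ] = E[M_0] = X_0^2 − 0 = 138^2 = 19044. Also E[M_τ] = E[X_τ^2] − E[τ]. The walk exits at 0 or 151, with P(hit 151 first) = 138/151, so E[X_τ^2] = 151^2 · 138/151 + 0 = 20838. Thus E[τ] = E[X_τ^2] − E[M_τ] = 20838 − 19044 = 1794 = 138(151 − 138) = 1794.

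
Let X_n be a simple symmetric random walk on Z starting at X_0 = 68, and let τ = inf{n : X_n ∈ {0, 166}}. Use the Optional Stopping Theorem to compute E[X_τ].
E[X_τ] = 68

X_n is a martingale and τ is a bounded-mean stopping time (indeed τ is finite a.s. with bounded expectation since the walk is in a bounded region). By the OST, E[X_τ] = E[X_0] = 68. Equivalently: E[X_τ] = 166 · P(hit 166 first) + 0 · P(hit 0 first) = 166 · (68/166) = 68.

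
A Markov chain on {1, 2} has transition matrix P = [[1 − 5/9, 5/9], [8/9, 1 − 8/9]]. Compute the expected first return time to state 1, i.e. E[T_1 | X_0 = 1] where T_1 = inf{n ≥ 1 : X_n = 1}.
E[T_1 | X_0 = 1] = 1/π_1 = 13/8

For an irreducible recurrent Markov chain with stationary distribution π, E[T_i | X_0 = i] = 1/π_i (Kac's formula). Here π_1 = (8/9)/(5/9 + 8/9) = (8/9)/(13/9) = 8/13, so E[T_1 | X_0 = 1] = 1/π_1 = (5/9 + 8/9)/(8/9) = (13/9)/(8/9) = 13/8.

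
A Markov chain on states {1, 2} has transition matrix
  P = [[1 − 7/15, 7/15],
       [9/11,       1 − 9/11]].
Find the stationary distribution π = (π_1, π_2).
π_1 = 135/212, π_2 = 77/212

Solve πP = π with π_1 + π_2 = 1. From πP = π: π_1 · (1 − 7/15) + π_2 · 9/11 = π_1 ⇒ π_2 · 9/11 = π_1 · 7/15 ⇒ π_2/π_1 = (7/15)/(9/11) = 77/135. Together with π_1 + π_2 = 1:
  π_1 = (9/11)/(7/15 + 9/11) = (9/11)/(212/165) = 135/212,
  π_2 = (7/15)/(7/15 + 9/11) = (7/15)/(212/165) = 77/212.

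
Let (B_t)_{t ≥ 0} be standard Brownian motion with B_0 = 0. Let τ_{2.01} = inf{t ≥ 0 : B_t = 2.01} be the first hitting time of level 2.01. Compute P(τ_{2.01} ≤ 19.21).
P(τ_{2.01} ≤ 19.21) = 2(1 − Φ(2.01/√19.21)) = 2(1 − Φ(0.4586)) ≈ 0.6465

By the reflection principle for standard BM, P(τ_b ≤ t) = 2 · P(B_t ≥ b). Since B_t ~ N(0, t), P(B_t ≥ 2.01) = 1 − Φ(2.01/√t) = 1 − Φ(2.01/√19.21) = 1 − Φ(0.4586) ≈ 0.32326. Doubling: P(τ_{2.01} ≤ 19.21) ≈ 2 · 0.32326 = 0.64652 ≈ 0.6465.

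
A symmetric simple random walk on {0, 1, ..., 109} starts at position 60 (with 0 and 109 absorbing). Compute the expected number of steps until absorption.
E[τ | X_0 = 60] = 2940

Let v_k = E[τ | X_0 = k]. Boundary: v_0 = v_109 = 0. Recurrence: v_k = 1 + (v_{k-1} + v_{k+1})/2 for 1 ≤ k ≤ 108. The particular solution to v_k − (v_{k-1} + v_{k+1})/2 = 1 is v_k = −k^2. Adding homogeneous solution A + B k and matching boundaries gives v_k = k (109 − k). Substituting k = 60: v_60 = 60 · 49 = 2940.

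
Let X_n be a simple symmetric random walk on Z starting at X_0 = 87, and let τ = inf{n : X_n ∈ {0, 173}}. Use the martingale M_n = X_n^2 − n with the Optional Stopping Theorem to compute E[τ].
E[τ] = 7482

M_n = X_n^2 − n is a martingale (since E[X_{n+1}^2 | F_n] = X_n^2 + 1). By OST (τ has finite mean in a bounded region), E[M_τ] = E[M_0] = X_0^2 − 0 = 87^2 = 7569. Also E[M_τ] = E[X_τ^2] − E[τ]. The walk exits at 0 or 173, with P(hit 173 first) = 87/173, so E[X_τ^2] = 173^2 · 87/173 + 0 = 15051. Thus E[τ] = E[X_τ^2] − E[M_τ] = 15051 − 7569 = 7482 = 87(173 − 87) = 7482.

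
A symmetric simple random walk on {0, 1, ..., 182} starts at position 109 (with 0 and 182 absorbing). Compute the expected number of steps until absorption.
E[τ | X_0 = 109] = 7957

Let v_k = E[τ | X_0 = k]. Boundary: v_0 = v_182 = 0. Recurrence: v_k = 1 + (v_{k-1} + v_{k+1})/2 for 1 ≤ k ≤ 181. The particular solution to v_k − (v_{k-1} + v_{k+1})/2 = 1 is v_k = −k^2. Adding homogeneous solution A + B k and matching boundaries gives v_k = k (182 − k). Substituting k = 109: v_109 = 109 · 73 = 7957.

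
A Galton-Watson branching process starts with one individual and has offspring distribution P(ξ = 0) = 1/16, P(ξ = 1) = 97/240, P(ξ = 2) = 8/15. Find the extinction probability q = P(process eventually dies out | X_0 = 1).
q = 15/128

The pgf is f(s) = 1/16 + 97/240·s + 8/15·s². The extinction probability q is the smallest fixed point of f in [0, 1]. Setting s = f(s):
  8/15·s² + (97/240 − 1)·s + 1/16 = 0
  8/15·s² − (1/16 + 8/15)·s + 1/16 = 0
which factors as (s − 1)·(8/15·s − 1/16) = 0, giving roots s = 1 and s = (1/16)/(8/15) = 15/128.
Mean offspring μ = 97/240 + 2·8/15 = 353/240 > 1 (supercritical), so q < 1. The extinction probability is the smaller root: q = (1/16)/(8/15) = 15/128.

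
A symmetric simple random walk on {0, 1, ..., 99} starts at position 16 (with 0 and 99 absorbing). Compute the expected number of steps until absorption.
E[τ | X_0 = 16] = 1328

Let v_k = E[τ | X_0 = k]. Boundary: v_0 = v_99 = 0. Recurrence: v_k = 1 + (v_{k-1} + v_{k+1})/2 for 1 ≤ k ≤ 98. The particular solution to v_k − (v_{k-1} + v_{k+1})/2 = 1 is v_k = −k^2. Adding homogeneous solution A + B k and matching boundaries gives v_k = k (99 − k). Substituting k = 16: v_16 = 16 · 83 = 1328.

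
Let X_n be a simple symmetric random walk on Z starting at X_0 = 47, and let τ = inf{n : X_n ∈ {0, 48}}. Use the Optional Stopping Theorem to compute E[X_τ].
E[X_τ] = 47

X_n is a martingale and τ is a bounded-mean stopping time (indeed τ is finite a.s. with bounded expectation since the walk is in a bounded region). By the OST, E[X_τ] = E[X_0] = 47. Equivalently: E[X_τ] = 48 · P(hit 48 first) + 0 · P(hit 0 first) = 48 · (47/48) = 47.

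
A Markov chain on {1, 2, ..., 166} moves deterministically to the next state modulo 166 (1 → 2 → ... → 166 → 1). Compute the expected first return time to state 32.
E[T_32 | X_0 = 32] = 166

The chain cycles deterministically, so starting at state 32 it returns in exactly 166 steps. Equivalently, the stationary distribution is uniform π_j = 1/166 for every state j, so by Kac's formula E[T_32] = 1/π_32 = 166.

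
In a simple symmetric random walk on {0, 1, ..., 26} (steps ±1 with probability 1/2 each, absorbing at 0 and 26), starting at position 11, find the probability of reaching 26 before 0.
P(hit 26 before 0) = 11/26

Let u_k = P(hit 26 before 0 | start at k). Then u_0 = 0, u_26 = 1, and u_k = u_{k-1}/2 + u_{k+1}/2 for 1 ≤ k ≤ 25. This harmonic recurrence is solved by u_k = k/26, giving u_11 = 11/26.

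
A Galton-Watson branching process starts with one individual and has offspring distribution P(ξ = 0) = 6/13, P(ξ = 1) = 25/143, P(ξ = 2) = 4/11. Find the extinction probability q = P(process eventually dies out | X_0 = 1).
q = 1

Mean offspring μ = 0·6/13 + 1·25/143 + 2·4/11 = 129/143 ≤ 1. For μ ≤ 1 with offspring not concentrated at 1, the Galton-Watson process goes extinct almost surely, so q = 1.
(Algebraic check: The pgf is f(s) = 6/13 + 25/143·s + 4/11·s². The extinction probability q is the smallest fixed point of f in [0, 1]. Setting s = f(s):
  4/11·s² + (25/143 − 1)·s + 6/13 = 0
  4/11·s² − (6/13 + 4/11)·s + 6/13 = 0
which factors as (s − 1)·(4/11·s − 6/13) = 0, giving roots s = 1 and s = (6/13)/(4/11) = 33/26. Since 33/26 ≥ 1, the smallest root in [0, 1] is s = 1.)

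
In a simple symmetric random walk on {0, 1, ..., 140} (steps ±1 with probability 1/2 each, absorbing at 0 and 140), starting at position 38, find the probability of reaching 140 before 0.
P(hit 140 before 0) = 38/140 = 19/70

Let u_k = P(hit 140 before 0 | start at k). Then u_0 = 0, u_140 = 1, and u_k = u_{k-1}/2 + u_{k+1}/2 for 1 ≤ k ≤ 139. This harmonic recurrence is solved by u_k = k/140, giving u_38 = 38/140 = 19/70.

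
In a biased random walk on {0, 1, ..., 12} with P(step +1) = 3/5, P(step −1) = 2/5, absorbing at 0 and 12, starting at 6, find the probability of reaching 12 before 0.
P(hit 12 before 0) = (1 − (2/3)^6) / (1 − (2/3)^12) = 729/793

Let u_k denote P(reach 12 before 0 | start at k). Boundary: u_0 = 0, u_12 = 1. Recurrence: u_k = 3/5·u_{k+1} + 2/5·u_{k-1} for 1 ≤ k ≤ 11. Try u_k = A + B·r^k with r = q/p = (2/5)/(3/5) = 2/3. Substitution satisfies the recurrence; boundary conditions give:
  u_k = (1 − r^k) / (1 − r^N) = (1 − (2/3)^6) / (1 − (2/3)^12) = 729/793.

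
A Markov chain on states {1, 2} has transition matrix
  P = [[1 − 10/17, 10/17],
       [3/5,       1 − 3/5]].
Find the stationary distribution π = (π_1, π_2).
π_1 = 51/101, π_2 = 50/101

Solve πP = π with π_1 + π_2 = 1. From πP = π: π_1 · (1 − 10/17) + π_2 · 3/5 = π_1 ⇒ π_2 · 3/5 = π_1 · 10/17 ⇒ π_2/π_1 = (10/17)/(3/5) = 50/51. Together with π_1 + π_2 = 1:
  π_1 = (3/5)/(10/17 + 3/5) = (3/5)/(101/85) = 51/101,
  π_2 = (10/17)/(10/17 + 3/5) = (10/17)/(101/85) = 50/101.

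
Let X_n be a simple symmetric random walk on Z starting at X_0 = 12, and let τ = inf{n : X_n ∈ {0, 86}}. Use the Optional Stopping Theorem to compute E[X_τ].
E[X_τ] = 12

X_n is a martingale and τ is a bounded-mean stopping time (indeed τ is finite a.s. with bounded expectation since the walk is in a bounded region). By the OST, E[X_τ] = E[X_0] = 12. Equivalently: E[X_τ] = 86 · P(hit 86 first) + 0 · P(hit 0 first) = 86 · (12/86) = 12.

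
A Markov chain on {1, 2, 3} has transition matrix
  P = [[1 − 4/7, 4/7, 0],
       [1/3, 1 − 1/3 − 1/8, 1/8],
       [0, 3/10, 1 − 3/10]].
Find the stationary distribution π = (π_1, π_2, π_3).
π = (7/24, 1/2, 5/24)

This is a birth-death chain on three states, which satisfies detailed balance: π_1 · P_{12} = π_2 · P_{21} and π_2 · P_{23} = π_3 · P_{32}.
From π_1 · 4/7 = π_2 · 1/3: π_2/π_1 = (4/7)/(1/3) = 12/7.
From π_2 · 1/8 = π_3 · 3/10: π_3/π_2 = (1/8)/(3/10) = 5/12.
Take π_1 proportional to 1; then unnormalized π = (1, 12/7, 5/7). Normalize by dividing by the sum 24/7:
  π = (7/24, 1/2, 5/24).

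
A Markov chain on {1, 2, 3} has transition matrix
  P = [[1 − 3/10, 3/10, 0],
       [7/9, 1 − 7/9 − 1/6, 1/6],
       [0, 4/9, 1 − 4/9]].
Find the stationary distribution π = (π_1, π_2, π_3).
π = (560/857, 216/857, 81/857)

This is a birth-death chain on three states, which satisfies detailed balance: π_1 · P_{12} = π_2 · P_{21} and π_2 · P_{23} = π_3 · P_{32}.
From π_1 · 3/10 = π_2 · 7/9: π_2/π_1 = (3/10)/(7/9) = 27/70.
From π_2 · 1/6 = π_3 · 4/9: π_3/π_2 = (1/6)/(4/9) = 3/8.
Take π_1 proportional to 1; then unnormalized π = (1, 27/70, 81/560). Normalize by dividing by the sum 857/560:
  π = (560/857, 216/857, 81/857).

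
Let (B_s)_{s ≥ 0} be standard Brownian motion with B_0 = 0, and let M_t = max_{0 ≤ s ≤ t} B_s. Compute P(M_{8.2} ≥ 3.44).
P(M_{8.2} ≥ 3.44) = 2·P(B_{8.2} ≥ 3.44) = 2(1 − Φ(3.44/√8.2)) ≈ 0.2296

By the reflection principle for Brownian motion, P(M_t ≥ a) = 2 · P(B_t ≥ a) for a ≥ 0. Since B_t ~ N(0, t), P(B_t ≥ 3.44) = 1 − Φ(3.44/√t) = 1 − Φ(3.44/√8.2) = 1 − Φ(1.2013). So
  P(M_{8.2} ≥ 3.44) = 2(1 − Φ(1.2013)) ≈ 0.2296.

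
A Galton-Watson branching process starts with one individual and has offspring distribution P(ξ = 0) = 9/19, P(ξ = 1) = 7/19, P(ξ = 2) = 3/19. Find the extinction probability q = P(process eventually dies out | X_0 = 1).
q = 1

Mean offspring μ = 0·9/19 + 1·7/19 + 2·3/19 = 13/19 ≤ 1. For μ ≤ 1 with offspring not concentrated at 1, the Galton-Watson process goes extinct almost surely, so q = 1.
(Algebraic check: The pgf is f(s) = 9/19 + 7/19·s + 3/19·s². The extinction probability q is the smallest fixed point of f in [0, 1]. Setting s = f(s):
  3/19·s² + (7/19 − 1)·s + 9/19 = 0
  3/19·s² − (9/19 + 3/19)·s + 9/19 = 0
which factors as (s − 1)·(3/19·s − 9/19) = 0, giving roots s = 1 and s = (9/19)/(3/19) = 3. Since 3 ≥ 1, the smallest root in [0, 1] is s = 1.)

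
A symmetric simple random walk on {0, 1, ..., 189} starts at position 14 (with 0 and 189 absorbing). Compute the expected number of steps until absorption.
E[τ | X_0 = 14] = 2450

Let v_k = E[τ | X_0 = k]. Boundary: v_0 = v_189 = 0. Recurrence: v_k = 1 + (v_{k-1} + v_{k+1})/2 for 1 ≤ k ≤ 188. The particular solution to v_k − (v_{k-1} + v_{k+1})/2 = 1 is v_k = −k^2. Adding homogeneous solution A + B k and matching boundaries gives v_k = k (189 − k). Substituting k = 14: v_14 = 14 · 175 = 2450.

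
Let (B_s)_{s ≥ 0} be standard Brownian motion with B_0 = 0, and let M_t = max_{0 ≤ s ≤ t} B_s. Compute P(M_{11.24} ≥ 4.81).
P(M_{11.24} ≥ 4.81) = 2·P(B_{11.24} ≥ 4.81) = 2(1 − Φ(4.81/√11.24)) ≈ 0.1514

By the reflection principle for Brownian motion, P(M_t ≥ a) = 2 · P(B_t ≥ a) for a ≥ 0. Since B_t ~ N(0, t), P(B_t ≥ 4.81) = 1 − Φ(4.81/√t) = 1 − Φ(4.81/√11.24) = 1 − Φ(1.4347). So
  P(M_{11.24} ≥ 4.81) = 2(1 − Φ(1.4347)) ≈ 0.1514.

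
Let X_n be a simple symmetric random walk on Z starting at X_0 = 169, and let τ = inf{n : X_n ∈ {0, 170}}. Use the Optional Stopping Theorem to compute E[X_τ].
E[X_τ] = 169

X_n is a martingale and τ is a bounded-mean stopping time (indeed τ is finite a.s. with bounded expectation since the walk is in a bounded region). By the OST, E[X_τ] = E[X_0] = 169. Equivalently: E[X_τ] = 170 · P(hit 170 first) + 0 · P(hit 0 first) = 170 · (169/170) = 169.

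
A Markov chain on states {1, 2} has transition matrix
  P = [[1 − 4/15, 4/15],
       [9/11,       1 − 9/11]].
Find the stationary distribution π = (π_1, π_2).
π_1 = 135/179, π_2 = 44/179

Solve πP = π with π_1 + π_2 = 1. From πP = π: π_1 · (1 − 4/15) + π_2 · 9/11 = π_1 ⇒ π_2 · 9/11 = π_1 · 4/15 ⇒ π_2/π_1 = (4/15)/(9/11) = 44/135. Together with π_1 + π_2 = 1:
  π_1 = (9/11)/(4/15 + 9/11) = (9/11)/(179/165) = 135/179,
  π_2 = (4/15)/(4/15 + 9/11) = (4/15)/(179/165) = 44/179.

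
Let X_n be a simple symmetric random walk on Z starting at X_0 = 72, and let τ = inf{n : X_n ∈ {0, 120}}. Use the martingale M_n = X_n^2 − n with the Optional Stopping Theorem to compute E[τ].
E[τ] = 3456

M_n = X_n^2 − n is a martingale (since E[X_{n+1}^2 | F_n] = X_n^2 + 1). By OST (τ has finite mean in a bounded region), E[M_τ] = E[M_0] = X_0^2 − 0 = 72^2 = 5184. Also E[M_τ] = E[X_τ^2] − E[τ]. The walk exits at 0 or 120, with P(hit 120 first) = 72/120, so E[X_τ^2] = 120^2 · 72/120 + 0 = 8640. Thus E[τ] = E[X_τ^2] − E[M_τ] = 8640 − 5184 = 3456 = 72(120 − 72) = 3456.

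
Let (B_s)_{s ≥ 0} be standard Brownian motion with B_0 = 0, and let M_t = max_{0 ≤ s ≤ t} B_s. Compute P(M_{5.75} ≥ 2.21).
P(M_{5.75} ≥ 2.21) = 2·P(B_{5.75} ≥ 2.21) = 2(1 − Φ(2.21/√5.75)) ≈ 0.3567

By the reflection principle for Brownian motion, P(M_t ≥ a) = 2 · P(B_t ≥ a) for a ≥ 0. Since B_t ~ N(0, t), P(B_t ≥ 2.21) = 1 − Φ(2.21/√t) = 1 − Φ(2.21/√5.75) = 1 − Φ(0.9216). So
  P(M_{5.75} ≥ 2.21) = 2(1 − Φ(0.9216)) ≈ 0.3567.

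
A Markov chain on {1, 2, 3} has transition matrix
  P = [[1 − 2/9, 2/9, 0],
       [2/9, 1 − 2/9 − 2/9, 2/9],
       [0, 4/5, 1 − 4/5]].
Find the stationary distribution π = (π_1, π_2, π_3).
π = (18/41, 18/41, 5/41)

This is a birth-death chain on three states, which satisfies detailed balance: π_1 · P_{12} = π_2 · P_{21} and π_2 · P_{23} = π_3 · P_{32}.
From π_1 · 2/9 = π_2 · 2/9: π_2/π_1 = (2/9)/(2/9) = 1.
From π_2 · 2/9 = π_3 · 4/5: π_3/π_2 = (2/9)/(4/5) = 5/18.
Take π_1 proportional to 1; then unnormalized π = (1, 1, 5/18). Normalize by dividing by the sum 41/18:
  π = (18/41, 18/41, 5/41).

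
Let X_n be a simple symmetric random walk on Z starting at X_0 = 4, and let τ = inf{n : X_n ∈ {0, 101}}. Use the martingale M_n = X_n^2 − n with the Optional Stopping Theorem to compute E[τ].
E[τ] = 388

M_n = X_n^2 − n is a martingale (since E[X_{n+1}^2 | F_n] = X_n^2 + 1). By OST (τ has finite mean in a bounded region), E[M_τ] = E[M_0] = X_0^2 − 0 = 4^2 = 16. Also E[M_τ] = E[X_τ^2] − E[τ]. The walk exits at 0 or 101, with P(hit 101 first) = 4/101, so E[X_τ^2] = 101^2 · 4/101 + 0 = 404. Thus E[τ] = E[X_τ^2] − E[M_τ] = 404 − 16 = 388 = 4(101 − 4) = 388.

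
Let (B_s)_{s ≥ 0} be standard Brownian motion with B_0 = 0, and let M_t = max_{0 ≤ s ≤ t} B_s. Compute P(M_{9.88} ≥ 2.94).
P(M_{9.88} ≥ 2.94) = 2·P(B_{9.88} ≥ 2.94) = 2(1 − Φ(2.94/√9.88)) ≈ 0.3496

By the reflection principle for Brownian motion, P(M_t ≥ a) = 2 · P(B_t ≥ a) for a ≥ 0. Since B_t ~ N(0, t), P(B_t ≥ 2.94) = 1 − Φ(2.94/√t) = 1 − Φ(2.94/√9.88) = 1 − Φ(0.9353). So
  P(M_{9.88} ≥ 2.94) = 2(1 − Φ(0.9353)) ≈ 0.3496.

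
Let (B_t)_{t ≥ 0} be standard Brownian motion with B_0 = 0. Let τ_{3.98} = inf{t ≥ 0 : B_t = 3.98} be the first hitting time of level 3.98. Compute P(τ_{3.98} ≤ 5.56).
P(τ_{3.98} ≤ 5.56) = 2(1 − Φ(3.98/√5.56)) = 2(1 − Φ(1.6879)) ≈ 0.0914

By the reflection principle for standard BM, P(τ_b ≤ t) = 2 · P(B_t ≥ b). Since B_t ~ N(0, t), P(B_t ≥ 3.98) = 1 − Φ(3.98/√t) = 1 − Φ(3.98/√5.56) = 1 − Φ(1.6879) ≈ 0.04572. Doubling: P(τ_{3.98} ≤ 5.56) ≈ 2 · 0.04572 = 0.09144 ≈ 0.0914.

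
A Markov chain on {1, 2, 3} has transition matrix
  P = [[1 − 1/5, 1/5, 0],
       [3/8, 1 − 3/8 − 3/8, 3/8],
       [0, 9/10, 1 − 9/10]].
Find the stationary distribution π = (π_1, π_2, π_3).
π = (45/79, 24/79, 10/79)

This is a birth-death chain on three states, which satisfies detailed balance: π_1 · P_{12} = π_2 · P_{21} and π_2 · P_{23} = π_3 · P_{32}.
From π_1 · 1/5 = π_2 · 3/8: π_2/π_1 = (1/5)/(3/8) = 8/15.
From π_2 · 3/8 = π_3 · 9/10: π_3/π_2 = (3/8)/(9/10) = 5/12.
Take π_1 proportional to 1; then unnormalized π = (1, 8/15, 2/9). Normalize by dividing by the sum 79/45:
  π = (45/79, 24/79, 10/79).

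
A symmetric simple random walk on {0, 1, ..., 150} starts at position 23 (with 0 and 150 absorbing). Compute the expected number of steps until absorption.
E[τ | X_0 = 23] = 2921

Let v_k = E[τ | X_0 = k]. Boundary: v_0 = v_150 = 0. Recurrence: v_k = 1 + (v_{k-1} + v_{k+1})/2 for 1 ≤ k ≤ 149. The particular solution to v_k − (v_{k-1} + v_{k+1})/2 = 1 is v_k = −k^2. Adding homogeneous solution A + B k and matching boundaries gives v_k = k (150 − k). Substituting k = 23: v_23 = 23 · 127 = 2921.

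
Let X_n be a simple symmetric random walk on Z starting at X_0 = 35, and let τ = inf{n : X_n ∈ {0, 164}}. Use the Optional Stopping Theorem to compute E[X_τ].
E[X_τ] = 35

X_n is a martingale and τ is a bounded-mean stopping time (indeed τ is finite a.s. with bounded expectation since the walk is in a bounded region). By the OST, E[X_τ] = E[X_0] = 35. Equivalently: E[X_τ] = 164 · P(hit 164 first) + 0 · P(hit 0 first) = 164 · (35/164) = 35.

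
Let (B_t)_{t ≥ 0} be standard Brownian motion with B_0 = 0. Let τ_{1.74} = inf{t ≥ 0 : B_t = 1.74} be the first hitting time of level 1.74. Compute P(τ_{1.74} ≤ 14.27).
P(τ_{1.74} ≤ 14.27) = 2(1 − Φ(1.74/√14.27)) = 2(1 − Φ(0.4606)) ≈ 0.6451

By the reflection principle for standard BM, P(τ_b ≤ t) = 2 · P(B_t ≥ b). Since B_t ~ N(0, t), P(B_t ≥ 1.74) = 1 − Φ(1.74/√t) = 1 − Φ(1.74/√14.27) = 1 − Φ(0.4606) ≈ 0.32254. Doubling: P(τ_{1.74} ≤ 14.27) ≈ 2 · 0.32254 = 0.64508 ≈ 0.6451.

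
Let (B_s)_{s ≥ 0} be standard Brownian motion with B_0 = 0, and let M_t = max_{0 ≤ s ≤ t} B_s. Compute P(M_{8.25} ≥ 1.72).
P(M_{8.25} ≥ 1.72) = 2·P(B_{8.25} ≥ 1.72) = 2(1 − Φ(1.72/√8.25)) ≈ 0.5493

By the reflection principle for Brownian motion, P(M_t ≥ a) = 2 · P(B_t ≥ a) for a ≥ 0. Since B_t ~ N(0, t), P(B_t ≥ 1.72) = 1 − Φ(1.72/√t) = 1 − Φ(1.72/√8.25) = 1 − Φ(0.5988). So
  P(M_{8.25} ≥ 1.72) = 2(1 − Φ(0.5988)) ≈ 0.5493.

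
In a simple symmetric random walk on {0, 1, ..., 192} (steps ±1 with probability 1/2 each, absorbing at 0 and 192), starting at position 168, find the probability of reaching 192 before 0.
P(hit 192 before 0) = 168/192 = 7/8

Let u_k = P(hit 192 before 0 | start at k). Then u_0 = 0, u_192 = 1, and u_k = u_{k-1}/2 + u_{k+1}/2 for 1 ≤ k ≤ 191. This harmonic recurrence is solved by u_k = k/192, giving u_168 = 168/192 = 7/8.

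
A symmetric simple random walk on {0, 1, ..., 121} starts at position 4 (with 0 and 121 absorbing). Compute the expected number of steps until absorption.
E[τ | X_0 = 4] = 468

Let v_k = E[τ | X_0 = k]. Boundary: v_0 = v_121 = 0. Recurrence: v_k = 1 + (v_{k-1} + v_{k+1})/2 for 1 ≤ k ≤ 120. The particular solution to v_k − (v_{k-1} + v_{k+1})/2 = 1 is v_k = −k^2. Adding homogeneous solution A + B k and matching boundaries gives v_k = k (121 − k). Substituting k = 4: v_4 = 4 · 117 = 468.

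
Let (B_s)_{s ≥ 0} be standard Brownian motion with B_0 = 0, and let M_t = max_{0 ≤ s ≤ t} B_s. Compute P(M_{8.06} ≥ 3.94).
P(M_{8.06} ≥ 3.94) = 2·P(B_{8.06} ≥ 3.94) = 2(1 − Φ(3.94/√8.06)) ≈ 0.1652

By the reflection principle for Brownian motion, P(M_t ≥ a) = 2 · P(B_t ≥ a) for a ≥ 0. Since B_t ~ N(0, t), P(B_t ≥ 3.94) = 1 − Φ(3.94/√t) = 1 − Φ(3.94/√8.06) = 1 − Φ(1.3878). So
  P(M_{8.06} ≥ 3.94) = 2(1 − Φ(1.3878)) ≈ 0.1652.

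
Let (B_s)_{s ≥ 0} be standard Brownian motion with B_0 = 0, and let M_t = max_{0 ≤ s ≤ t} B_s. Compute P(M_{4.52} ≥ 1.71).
P(M_{4.52} ≥ 1.71) = 2·P(B_{4.52} ≥ 1.71) = 2(1 − Φ(1.71/√4.52)) ≈ 0.4212

By the reflection principle for Brownian motion, P(M_t ≥ a) = 2 · P(B_t ≥ a) for a ≥ 0. Since B_t ~ N(0, t), P(B_t ≥ 1.71) = 1 − Φ(1.71/√t) = 1 − Φ(1.71/√4.52) = 1 − Φ(0.8043). So
  P(M_{4.52} ≥ 1.71) = 2(1 − Φ(0.8043)) ≈ 0.4212.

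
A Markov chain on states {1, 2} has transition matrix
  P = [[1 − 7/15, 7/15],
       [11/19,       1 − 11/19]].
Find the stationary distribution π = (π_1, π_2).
π_1 = 165/298, π_2 = 133/298

Solve πP = π with π_1 + π_2 = 1. From πP = π: π_1 · (1 − 7/15) + π_2 · 11/19 = π_1 ⇒ π_2 · 11/19 = π_1 · 7/15 ⇒ π_2/π_1 = (7/15)/(11/19) = 133/165. Together with π_1 + π_2 = 1:
  π_1 = (11/19)/(7/15 + 11/19) = (11/19)/(298/285) = 165/298,
  π_2 = (7/15)/(7/15 + 11/19) = (7/15)/(298/285) = 133/298.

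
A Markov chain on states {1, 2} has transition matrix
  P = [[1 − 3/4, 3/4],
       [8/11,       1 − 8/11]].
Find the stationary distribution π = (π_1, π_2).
π_1 = 32/65, π_2 = 33/65

Solve πP = π with π_1 + π_2 = 1. From πP = π: π_1 · (1 − 3/4) + π_2 · 8/11 = π_1 ⇒ π_2 · 8/11 = π_1 · 3/4 ⇒ π_2/π_1 = (3/4)/(8/11) = 33/32. Together with π_1 + π_2 = 1:
  π_1 = (8/11)/(3/4 + 8/11) = (8/11)/(65/44) = 32/65,
  π_2 = (3/4)/(3/4 + 8/11) = (3/4)/(65/44) = 33/65.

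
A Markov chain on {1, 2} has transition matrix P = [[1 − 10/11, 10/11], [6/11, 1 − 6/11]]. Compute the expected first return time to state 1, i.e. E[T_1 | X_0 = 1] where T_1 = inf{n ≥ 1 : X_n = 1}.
E[T_1 | X_0 = 1] = 1/π_1 = 8/3

For an irreducible recurrent Markov chain with stationary distribution π, E[T_i | X_0 = i] = 1/π_i (Kac's formula). Here π_1 = (6/11)/(10/11 + 6/11) = (6/11)/(16/11) = 3/8, so E[T_1 | X_0 = 1] = 1/π_1 = (10/11 + 6/11)/(6/11) = (16/11)/(6/11) = 8/3.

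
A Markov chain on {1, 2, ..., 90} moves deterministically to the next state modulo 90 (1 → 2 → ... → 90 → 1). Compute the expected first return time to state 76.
E[T_76 | X_0 = 76] = 90

The chain cycles deterministically, so starting at state 76 it returns in exactly 90 steps. Equivalently, the stationary distribution is uniform π_j = 1/90 for every state j, so by Kac's formula E[T_76] = 1/π_76 = 90.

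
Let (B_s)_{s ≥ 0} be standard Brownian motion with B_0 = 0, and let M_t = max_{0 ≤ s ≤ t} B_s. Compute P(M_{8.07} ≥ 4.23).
P(M_{8.07} ≥ 4.23) = 2·P(B_{8.07} ≥ 4.23) = 2(1 − Φ(4.23/√8.07)) ≈ 0.1365

By the reflection principle for Brownian motion, P(M_t ≥ a) = 2 · P(B_t ≥ a) for a ≥ 0. Since B_t ~ N(0, t), P(B_t ≥ 4.23) = 1 − Φ(4.23/√t) = 1 − Φ(4.23/√8.07) = 1 − Φ(1.4890). So
  P(M_{8.07} ≥ 4.23) = 2(1 − Φ(1.4890)) ≈ 0.1365.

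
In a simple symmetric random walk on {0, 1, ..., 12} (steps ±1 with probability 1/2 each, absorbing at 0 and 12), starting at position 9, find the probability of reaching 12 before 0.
P(hit 12 before 0) = 9/12 = 3/4

Let u_k = P(hit 12 before 0 | start at k). Then u_0 = 0, u_12 = 1, and u_k = u_{k-1}/2 + u_{k+1}/2 for 1 ≤ k ≤ 11. This harmonic recurrence is solved by u_k = k/12, giving u_9 = 9/12 = 3/4.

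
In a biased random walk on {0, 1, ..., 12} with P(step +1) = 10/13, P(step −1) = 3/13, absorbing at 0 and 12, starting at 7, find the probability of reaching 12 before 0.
P(hit 12 before 0) = (1 − (3/10)^7) / (1 − (3/10)^12) = 142825900000/142857066937

Let u_k denote P(reach 12 before 0 | start at k). Boundary: u_0 = 0, u_12 = 1. Recurrence: u_k = 10/13·u_{k+1} + 3/13·u_{k-1} for 1 ≤ k ≤ 11. Try u_k = A + B·r^k with r = q/p = (3/13)/(10/13) = 3/10. Substitution satisfies the recurrence; boundary conditions give:
  u_k = (1 − r^k) / (1 − r^N) = (1 − (3/10)^7) / (1 − (3/10)^12) = 142825900000/142857066937.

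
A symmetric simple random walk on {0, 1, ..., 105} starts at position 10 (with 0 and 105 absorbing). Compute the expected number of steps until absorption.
E[τ | X_0 = 10] = 950

Let v_k = E[τ | X_0 = k]. Boundary: v_0 = v_105 = 0. Recurrence: v_k = 1 + (v_{k-1} + v_{k+1})/2 for 1 ≤ k ≤ 104. The particular solution to v_k − (v_{k-1} + v_{k+1})/2 = 1 is v_k = −k^2. Adding homogeneous solution A + B k and matching boundaries gives v_k = k (105 − k). Substituting k = 10: v_10 = 10 · 95 = 950.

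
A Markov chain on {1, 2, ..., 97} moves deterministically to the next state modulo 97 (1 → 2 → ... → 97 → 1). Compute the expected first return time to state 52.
E[T_52 | X_0 = 52] = 97

The chain cycles deterministically, so starting at state 52 it returns in exactly 97 steps. Equivalently, the stationary distribution is uniform π_j = 1/97 for every state j, so by Kac's formula E[T_52] = 1/π_52 = 97.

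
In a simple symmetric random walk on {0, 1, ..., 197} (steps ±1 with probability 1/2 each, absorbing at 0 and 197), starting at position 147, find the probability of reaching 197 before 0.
P(hit 197 before 0) = 147/197

Let u_k = P(hit 197 before 0 | start at k). Then u_0 = 0, u_197 = 1, and u_k = u_{k-1}/2 + u_{k+1}/2 for 1 ≤ k ≤ 196. This harmonic recurrence is solved by u_k = k/197, giving u_147 = 147/197.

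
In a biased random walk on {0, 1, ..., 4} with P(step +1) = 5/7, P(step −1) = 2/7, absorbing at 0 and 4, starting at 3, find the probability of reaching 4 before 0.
P(hit 4 before 0) = (1 − (2/5)^3) / (1 − (2/5)^4) = 195/203

Let u_k denote P(reach 4 before 0 | start at k). Boundary: u_0 = 0, u_4 = 1. Recurrence: u_k = 5/7·u_{k+1} + 2/7·u_{k-1} for 1 ≤ k ≤ 3. Try u_k = A + B·r^k with r = q/p = (2/7)/(5/7) = 2/5. Substitution satisfies the recurrence; boundary conditions give:
  u_k = (1 − r^k) / (1 − r^N) = (1 − (2/5)^3) / (1 − (2/5)^4) = 195/203.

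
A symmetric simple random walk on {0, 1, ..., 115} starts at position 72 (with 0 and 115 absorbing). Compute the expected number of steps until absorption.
E[τ | X_0 = 72] = 3096

Let v_k = E[τ | X_0 = k]. Boundary: v_0 = v_115 = 0. Recurrence: v_k = 1 + (v_{k-1} + v_{k+1})/2 for 1 ≤ k ≤ 114. The particular solution to v_k − (v_{k-1} + v_{k+1})/2 = 1 is v_k = −k^2. Adding homogeneous solution A + B k and matching boundaries gives v_k = k (115 − k). Substituting k = 72: v_72 = 72 · 43 = 3096.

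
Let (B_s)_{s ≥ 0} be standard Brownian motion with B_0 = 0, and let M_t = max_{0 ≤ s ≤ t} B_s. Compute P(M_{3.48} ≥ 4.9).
P(M_{3.48} ≥ 4.9) = 2·P(B_{3.48} ≥ 4.9) = 2(1 − Φ(4.9/√3.48)) ≈ 0.0086

By the reflection principle for Brownian motion, P(M_t ≥ a) = 2 · P(B_t ≥ a) for a ≥ 0. Since B_t ~ N(0, t), P(B_t ≥ 4.9) = 1 − Φ(4.9/√t) = 1 − Φ(4.9/√3.48) = 1 − Φ(2.6267). So
  P(M_{3.48} ≥ 4.9) = 2(1 − Φ(2.6267)) ≈ 0.0086.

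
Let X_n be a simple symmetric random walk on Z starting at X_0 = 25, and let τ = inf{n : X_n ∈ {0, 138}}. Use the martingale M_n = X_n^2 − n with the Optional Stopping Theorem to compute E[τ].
E[τ] = 2825

M_n = X_n^2 − n is a martingale (since E[X_{n+1}^2 | F_n] = X_n^2 + 1). By OST (τ has finite mean in a bounded region), E[M_τ] = E[M_0] = X_0^2 − 0 = 25^2 = 625. Also E[M_τ] = E[X_τ^2] − E[τ]. The walk exits at 0 or 138, with P(hit 138 first) = 25/138, so E[X_τ^2] = 138^2 · 25/138 + 0 = 3450. Thus E[τ] = E[X_τ^2] − E[M_τ] = 3450 − 625 = 2825 = 25(138 − 25) = 2825.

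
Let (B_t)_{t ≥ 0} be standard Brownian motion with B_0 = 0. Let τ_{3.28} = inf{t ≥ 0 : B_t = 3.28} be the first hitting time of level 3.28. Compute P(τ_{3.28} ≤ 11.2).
P(τ_{3.28} ≤ 11.2) = 2(1 − Φ(3.28/√11.2)) = 2(1 − Φ(0.9801)) ≈ 0.3270

By the reflection principle for standard BM, P(τ_b ≤ t) = 2 · P(B_t ≥ b). Since B_t ~ N(0, t), P(B_t ≥ 3.28) = 1 − Φ(3.28/√t) = 1 − Φ(3.28/√11.2) = 1 − Φ(0.9801) ≈ 0.16352. Doubling: P(τ_{3.28} ≤ 11.2) ≈ 2 · 0.16352 = 0.32704 ≈ 0.3270.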